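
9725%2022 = 1637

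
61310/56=1094 + 23/28 = 1094.82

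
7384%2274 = 562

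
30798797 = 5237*5881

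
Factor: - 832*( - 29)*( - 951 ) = -2^6*3^1*13^1*29^1*317^1 = - 22945728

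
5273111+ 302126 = 5575237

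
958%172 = 98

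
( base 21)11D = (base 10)475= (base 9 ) 577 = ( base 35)dk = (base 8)733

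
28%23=5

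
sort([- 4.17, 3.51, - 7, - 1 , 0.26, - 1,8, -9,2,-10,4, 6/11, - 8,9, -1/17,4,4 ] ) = [ - 10,-9, - 8, - 7, - 4.17 , - 1, - 1, -1/17,0.26,6/11 , 2,3.51,4,  4, 4,8, 9]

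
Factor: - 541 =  -541^1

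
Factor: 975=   3^1*5^2*13^1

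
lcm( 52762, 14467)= 896954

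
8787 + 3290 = 12077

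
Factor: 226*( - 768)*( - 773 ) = 134168064 = 2^9*3^1 * 113^1*773^1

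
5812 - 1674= 4138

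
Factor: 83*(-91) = -7^1*13^1*83^1 = -  7553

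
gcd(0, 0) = 0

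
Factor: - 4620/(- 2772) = 3^(  -  1)*5^1  =  5/3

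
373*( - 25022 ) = - 9333206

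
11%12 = 11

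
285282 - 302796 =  - 17514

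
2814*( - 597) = - 1679958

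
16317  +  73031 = 89348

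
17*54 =918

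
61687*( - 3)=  - 185061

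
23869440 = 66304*360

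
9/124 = 9/124 = 0.07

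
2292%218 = 112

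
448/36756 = 112/9189 = 0.01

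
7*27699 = 193893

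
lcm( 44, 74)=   1628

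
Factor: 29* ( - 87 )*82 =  -206886 = - 2^1 * 3^1 * 29^2 * 41^1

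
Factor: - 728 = -2^3*7^1 * 13^1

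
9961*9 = 89649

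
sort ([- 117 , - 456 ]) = [-456 , - 117]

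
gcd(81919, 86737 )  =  1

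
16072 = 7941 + 8131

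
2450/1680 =1+11/24 =1.46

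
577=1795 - 1218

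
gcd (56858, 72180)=2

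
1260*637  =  802620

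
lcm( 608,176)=6688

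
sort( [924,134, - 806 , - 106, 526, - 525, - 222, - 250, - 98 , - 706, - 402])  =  [ - 806 , - 706, - 525, - 402,-250,- 222, - 106, - 98 , 134,526,924]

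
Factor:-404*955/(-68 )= 5^1*17^( - 1)*101^1* 191^1= 96455/17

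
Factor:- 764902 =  - 2^1*19^1*20129^1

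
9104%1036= 816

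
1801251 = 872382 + 928869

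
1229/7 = 1229/7  =  175.57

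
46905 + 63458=110363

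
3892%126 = 112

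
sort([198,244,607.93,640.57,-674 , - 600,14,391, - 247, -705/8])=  [ - 674, - 600, - 247, - 705/8,  14,198,244,391,607.93 , 640.57]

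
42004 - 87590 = -45586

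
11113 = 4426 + 6687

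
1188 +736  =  1924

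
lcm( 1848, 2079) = 16632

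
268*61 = 16348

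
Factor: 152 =2^3 * 19^1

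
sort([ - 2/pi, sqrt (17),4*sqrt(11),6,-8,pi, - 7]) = [ -8 ,-7, - 2/pi,pi , sqrt(17 ),6, 4*sqrt ( 11)]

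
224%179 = 45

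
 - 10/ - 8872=5/4436=0.00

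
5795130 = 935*6198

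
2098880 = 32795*64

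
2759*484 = 1335356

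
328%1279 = 328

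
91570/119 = 769 + 59/119 =769.50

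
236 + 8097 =8333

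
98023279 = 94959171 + 3064108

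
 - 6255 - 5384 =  - 11639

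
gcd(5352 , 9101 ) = 1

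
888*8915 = 7916520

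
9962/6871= 9962/6871 = 1.45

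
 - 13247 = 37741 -50988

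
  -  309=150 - 459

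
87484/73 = 1198 + 30/73 = 1198.41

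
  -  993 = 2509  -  3502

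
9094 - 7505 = 1589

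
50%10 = 0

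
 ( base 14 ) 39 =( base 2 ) 110011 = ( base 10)51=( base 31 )1K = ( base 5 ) 201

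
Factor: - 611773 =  - 191^1*3203^1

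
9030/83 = 108 + 66/83 = 108.80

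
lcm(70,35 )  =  70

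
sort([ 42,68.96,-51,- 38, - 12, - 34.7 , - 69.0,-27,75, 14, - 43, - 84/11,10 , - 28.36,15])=[-69.0, - 51,-43 ,-38, - 34.7, - 28.36 , - 27, - 12,-84/11, 10,14, 15, 42 , 68.96, 75 ] 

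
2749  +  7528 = 10277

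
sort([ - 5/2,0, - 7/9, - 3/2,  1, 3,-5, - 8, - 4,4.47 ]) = [ - 8, - 5,-4,  -  5/2, - 3/2 , - 7/9, 0, 1 , 3, 4.47 ] 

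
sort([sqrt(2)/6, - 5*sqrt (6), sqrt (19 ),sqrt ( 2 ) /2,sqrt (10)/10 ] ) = [ - 5* sqrt( 6 ), sqrt( 2 ) /6, sqrt(10)/10, sqrt ( 2)/2, sqrt(19)] 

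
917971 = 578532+339439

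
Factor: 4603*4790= 22048370 = 2^1 * 5^1*479^1*4603^1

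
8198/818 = 4099/409 = 10.02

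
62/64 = 31/32 = 0.97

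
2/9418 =1/4709=0.00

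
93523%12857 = 3524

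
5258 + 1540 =6798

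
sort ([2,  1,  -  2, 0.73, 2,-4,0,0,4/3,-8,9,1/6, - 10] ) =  [ - 10, -8, - 4, - 2,0,0,1/6, 0.73,  1 , 4/3,2,2,9]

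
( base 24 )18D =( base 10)781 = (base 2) 1100001101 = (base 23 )1AM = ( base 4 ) 30031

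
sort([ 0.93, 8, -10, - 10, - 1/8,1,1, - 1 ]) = [ - 10, - 10, - 1, - 1/8, 0.93, 1,1, 8 ]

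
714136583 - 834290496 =-120153913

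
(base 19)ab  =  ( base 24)89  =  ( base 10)201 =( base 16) c9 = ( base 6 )533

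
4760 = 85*56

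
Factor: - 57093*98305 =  - 5612527365 = - 3^1*5^1*19031^1*19661^1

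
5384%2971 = 2413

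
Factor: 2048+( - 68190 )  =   - 2^1*33071^1= -66142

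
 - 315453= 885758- 1201211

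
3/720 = 1/240= 0.00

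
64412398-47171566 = 17240832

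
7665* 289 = 2215185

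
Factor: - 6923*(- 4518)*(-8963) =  - 2^1*3^2*7^1*23^1*43^1*251^1*8963^1 =- 280345735782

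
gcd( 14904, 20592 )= 72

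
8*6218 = 49744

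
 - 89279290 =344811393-434090683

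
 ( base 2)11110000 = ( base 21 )b9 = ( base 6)1040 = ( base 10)240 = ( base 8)360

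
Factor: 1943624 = 2^3*19^2 * 673^1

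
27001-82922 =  - 55921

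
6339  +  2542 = 8881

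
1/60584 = 1/60584 = 0.00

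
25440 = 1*25440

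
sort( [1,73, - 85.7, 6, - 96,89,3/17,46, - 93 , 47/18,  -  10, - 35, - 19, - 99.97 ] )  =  [ - 99.97,-96,-93, - 85.7, - 35, - 19, - 10,3/17,1,  47/18,6, 46,73, 89]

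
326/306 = 1 + 10/153 = 1.07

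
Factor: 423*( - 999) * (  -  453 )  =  3^6 * 37^1*47^1*151^1  =  191427381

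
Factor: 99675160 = 2^3*5^1*13^1*103^1*1861^1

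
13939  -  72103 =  - 58164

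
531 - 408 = 123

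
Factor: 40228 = 2^2 * 89^1*113^1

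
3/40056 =1/13352 = 0.00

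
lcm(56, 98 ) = 392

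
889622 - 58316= 831306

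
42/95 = 42/95 = 0.44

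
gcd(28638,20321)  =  1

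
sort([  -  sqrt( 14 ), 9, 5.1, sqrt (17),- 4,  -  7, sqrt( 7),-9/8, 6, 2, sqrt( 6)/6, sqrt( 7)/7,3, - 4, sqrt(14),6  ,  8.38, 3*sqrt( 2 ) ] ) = [ - 7, - 4 , - 4,-sqrt ( 14),  -  9/8, sqrt(7 ) /7, sqrt(6 ) /6,  2,sqrt (7),3 , sqrt ( 14 ), sqrt(17), 3 * sqrt( 2),5.1, 6,6, 8.38,9] 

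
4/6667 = 4/6667 = 0.00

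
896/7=128 = 128.00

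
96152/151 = 636 + 116/151=   636.77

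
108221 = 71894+36327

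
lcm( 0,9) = 0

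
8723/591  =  8723/591=14.76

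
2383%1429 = 954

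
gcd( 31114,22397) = 1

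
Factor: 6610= 2^1*5^1*661^1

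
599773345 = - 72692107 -- 672465452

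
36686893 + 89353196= 126040089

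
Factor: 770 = 2^1*5^1*7^1*11^1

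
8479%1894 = 903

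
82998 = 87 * 954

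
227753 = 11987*19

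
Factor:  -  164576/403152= - 2^1*3^(- 1)*139^1*227^( - 1) = - 278/681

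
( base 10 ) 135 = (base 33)43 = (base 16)87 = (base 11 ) 113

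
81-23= 58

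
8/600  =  1/75= 0.01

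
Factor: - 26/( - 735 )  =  2^1 * 3^( - 1 )*5^(  -  1 )*7^( - 2) * 13^1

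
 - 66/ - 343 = 66/343 = 0.19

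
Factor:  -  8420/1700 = -421/85 = -5^( - 1)*17^( - 1)*421^1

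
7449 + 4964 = 12413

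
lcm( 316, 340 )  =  26860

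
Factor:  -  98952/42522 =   -  868/373 = - 2^2*7^1*31^1 * 373^( - 1) 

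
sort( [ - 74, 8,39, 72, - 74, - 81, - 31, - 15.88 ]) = [ - 81 , - 74, - 74, - 31, - 15.88,8, 39 , 72 ]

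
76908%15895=13328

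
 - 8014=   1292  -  9306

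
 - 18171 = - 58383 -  - 40212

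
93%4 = 1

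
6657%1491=693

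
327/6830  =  327/6830 = 0.05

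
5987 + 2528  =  8515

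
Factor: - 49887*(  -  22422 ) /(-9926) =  - 559283157/4963 = - 3^3 * 7^( -1)* 23^1*37^1*101^1*241^1*709^(-1) 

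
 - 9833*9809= - 96451897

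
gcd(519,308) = 1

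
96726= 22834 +73892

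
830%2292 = 830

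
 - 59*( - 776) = 45784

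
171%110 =61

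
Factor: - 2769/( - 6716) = 2^( - 2 )*3^1*13^1*23^( - 1) *71^1*73^( - 1)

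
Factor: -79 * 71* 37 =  - 37^1  *71^1* 79^1 = - 207533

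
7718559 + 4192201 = 11910760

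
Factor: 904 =2^3*113^1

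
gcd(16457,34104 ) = 7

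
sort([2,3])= [ 2,3] 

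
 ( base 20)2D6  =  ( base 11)88A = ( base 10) 1066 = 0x42a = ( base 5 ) 13231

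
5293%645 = 133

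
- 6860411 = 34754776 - 41615187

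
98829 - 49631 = 49198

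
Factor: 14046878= 2^1*101^1 *69539^1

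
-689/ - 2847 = 53/219 = 0.24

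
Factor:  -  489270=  - 2^1* 3^1*5^1*47^1*347^1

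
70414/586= 35207/293 = 120.16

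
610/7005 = 122/1401 = 0.09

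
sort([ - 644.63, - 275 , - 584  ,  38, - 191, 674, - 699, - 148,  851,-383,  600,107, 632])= [ - 699,-644.63, - 584,-383, - 275, - 191,-148,38, 107, 600,  632, 674,851]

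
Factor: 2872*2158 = 2^4*13^1*83^1*359^1 = 6197776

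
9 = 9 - 0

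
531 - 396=135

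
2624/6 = 1312/3 = 437.33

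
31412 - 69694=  - 38282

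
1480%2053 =1480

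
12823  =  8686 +4137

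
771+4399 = 5170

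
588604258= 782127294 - 193523036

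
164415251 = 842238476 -677823225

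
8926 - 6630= 2296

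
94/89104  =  47/44552=0.00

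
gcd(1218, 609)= 609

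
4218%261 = 42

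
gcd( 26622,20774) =34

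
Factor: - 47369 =- 7^1*67^1* 101^1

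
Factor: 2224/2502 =2^3*3^(-2 ) = 8/9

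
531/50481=59/5609 = 0.01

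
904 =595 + 309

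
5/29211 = 5/29211 = 0.00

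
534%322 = 212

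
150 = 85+65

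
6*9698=58188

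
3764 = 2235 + 1529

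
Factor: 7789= 7789^1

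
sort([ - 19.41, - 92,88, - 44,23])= [ - 92, - 44, - 19.41,23, 88] 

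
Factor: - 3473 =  - 23^1*151^1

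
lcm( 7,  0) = 0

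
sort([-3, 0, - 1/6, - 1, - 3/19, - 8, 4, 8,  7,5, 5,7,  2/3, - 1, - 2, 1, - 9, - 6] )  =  [ - 9, - 8, - 6,- 3, - 2,-1, - 1, -1/6, - 3/19, 0,2/3, 1,  4, 5, 5, 7, 7,8 ]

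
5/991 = 5/991 = 0.01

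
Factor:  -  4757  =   -67^1*71^1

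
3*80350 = 241050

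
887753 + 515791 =1403544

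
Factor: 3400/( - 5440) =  -5/8  =  -2^(-3) * 5^1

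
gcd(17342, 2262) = 754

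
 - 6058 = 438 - 6496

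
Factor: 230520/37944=565/93= 3^ ( - 1)* 5^1 * 31^(  -  1 ) * 113^1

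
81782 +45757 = 127539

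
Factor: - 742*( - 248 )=184016 = 2^4*7^1*31^1*53^1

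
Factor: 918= 2^1*3^3*17^1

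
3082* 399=1229718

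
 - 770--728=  - 42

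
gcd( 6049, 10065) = 1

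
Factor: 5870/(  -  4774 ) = -2935/2387 =- 5^1*7^(-1)*11^ ( - 1 )*31^(-1) * 587^1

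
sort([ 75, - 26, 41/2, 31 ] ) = [- 26,41/2,  31 , 75] 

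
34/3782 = 17/1891 = 0.01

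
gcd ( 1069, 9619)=1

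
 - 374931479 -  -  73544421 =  - 301387058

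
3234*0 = 0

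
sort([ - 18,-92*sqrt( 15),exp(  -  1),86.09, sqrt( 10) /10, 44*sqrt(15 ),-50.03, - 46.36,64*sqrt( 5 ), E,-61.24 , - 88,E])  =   [ - 92*sqrt( 15),-88,-61.24, - 50.03, - 46.36,  -  18,sqrt( 10)/10, exp ( - 1 ), E, E, 86.09, 64*sqrt ( 5), 44*sqrt( 15)]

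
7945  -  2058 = 5887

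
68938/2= 34469 = 34469.00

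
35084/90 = 389 + 37/45= 389.82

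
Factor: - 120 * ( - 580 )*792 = 2^8*3^3 * 5^2*11^1 * 29^1 = 55123200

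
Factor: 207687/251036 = 2^( - 2)*3^1 *97^(- 1)*107^1= 321/388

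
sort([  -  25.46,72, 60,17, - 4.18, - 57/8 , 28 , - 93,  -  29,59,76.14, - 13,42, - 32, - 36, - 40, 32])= [ - 93,-40, - 36, - 32, - 29,-25.46, - 13, - 57/8, - 4.18,17,28, 32,42, 59, 60,72, 76.14 ]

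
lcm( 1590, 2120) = 6360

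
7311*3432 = 25091352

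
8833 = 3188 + 5645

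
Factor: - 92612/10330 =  - 2^1*5^(-1 )*13^2*137^1*1033^ ( - 1) = -  46306/5165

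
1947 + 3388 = 5335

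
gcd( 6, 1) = 1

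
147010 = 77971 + 69039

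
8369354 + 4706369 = 13075723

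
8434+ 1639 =10073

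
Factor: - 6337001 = - 11^1*41^1*14051^1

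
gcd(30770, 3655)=85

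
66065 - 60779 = 5286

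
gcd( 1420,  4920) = 20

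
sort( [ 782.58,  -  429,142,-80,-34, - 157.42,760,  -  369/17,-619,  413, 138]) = [ - 619 , - 429,- 157.42,-80, - 34,-369/17,  138, 142,  413,760, 782.58] 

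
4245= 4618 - 373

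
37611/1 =37611= 37611.00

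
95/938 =95/938 = 0.10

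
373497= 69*5413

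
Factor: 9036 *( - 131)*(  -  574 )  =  2^3*3^2 *7^1*41^1*131^1 * 251^1 = 679452984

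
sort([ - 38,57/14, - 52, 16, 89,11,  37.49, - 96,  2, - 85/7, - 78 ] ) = [ - 96,  -  78, - 52 ,- 38, - 85/7,2,57/14,11, 16,37.49,89]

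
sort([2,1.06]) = [ 1.06, 2 ]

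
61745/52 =61745/52 = 1187.40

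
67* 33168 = 2222256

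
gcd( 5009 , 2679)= 1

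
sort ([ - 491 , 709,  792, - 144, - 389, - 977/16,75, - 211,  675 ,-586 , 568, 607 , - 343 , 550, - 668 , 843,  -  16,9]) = [ - 668, -586, - 491, - 389, - 343, - 211, - 144,- 977/16, - 16,9,75, 550 , 568, 607, 675, 709,792,843]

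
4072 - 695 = 3377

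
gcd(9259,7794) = 1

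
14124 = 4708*3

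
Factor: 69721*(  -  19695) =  - 1373155095 = -  3^1*5^1*13^1*101^1*113^1 * 617^1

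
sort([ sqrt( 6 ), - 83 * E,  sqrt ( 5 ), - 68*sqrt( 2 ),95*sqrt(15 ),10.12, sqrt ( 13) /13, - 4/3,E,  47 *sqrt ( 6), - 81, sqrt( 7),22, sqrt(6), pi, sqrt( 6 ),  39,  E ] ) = [- 83*E , - 68*sqrt ( 2 ), -81,-4/3,sqrt(13 )/13,  sqrt( 5),sqrt(6 ),sqrt( 6 ),sqrt( 6),  sqrt (7),E, E,pi, 10.12, 22, 39, 47*sqrt (6 ),95*sqrt( 15)]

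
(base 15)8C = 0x84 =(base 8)204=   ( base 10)132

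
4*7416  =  29664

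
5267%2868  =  2399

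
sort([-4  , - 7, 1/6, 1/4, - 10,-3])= [- 10,  -  7, - 4,-3 , 1/6, 1/4] 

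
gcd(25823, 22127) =7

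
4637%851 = 382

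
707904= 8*88488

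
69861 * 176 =12295536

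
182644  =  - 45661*( - 4)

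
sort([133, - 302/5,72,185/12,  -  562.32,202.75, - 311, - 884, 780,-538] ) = [-884,-562.32, - 538, - 311, - 302/5,185/12,72, 133,202.75,780 ]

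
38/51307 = 38/51307=0.00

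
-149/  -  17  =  8 + 13/17 = 8.76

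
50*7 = 350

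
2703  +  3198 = 5901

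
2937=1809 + 1128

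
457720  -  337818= 119902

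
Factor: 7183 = 11^1 * 653^1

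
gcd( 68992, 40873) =7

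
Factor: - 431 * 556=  - 239636  =  - 2^2*139^1 * 431^1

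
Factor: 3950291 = 3950291^1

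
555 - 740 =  - 185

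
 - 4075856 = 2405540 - 6481396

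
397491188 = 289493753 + 107997435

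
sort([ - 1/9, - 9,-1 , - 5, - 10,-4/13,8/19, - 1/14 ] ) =[ - 10, - 9, - 5, - 1, - 4/13, - 1/9, - 1/14, 8/19]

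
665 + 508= 1173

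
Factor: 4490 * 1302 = 2^2*3^1*5^1*7^1*  31^1*449^1= 5845980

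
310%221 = 89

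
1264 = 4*316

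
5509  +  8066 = 13575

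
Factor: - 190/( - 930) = 19/93 = 3^( - 1)*19^1 * 31^( - 1 ) 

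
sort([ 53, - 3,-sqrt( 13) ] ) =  [ - sqrt( 13) , - 3,53 ] 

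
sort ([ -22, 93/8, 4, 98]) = [ - 22,4, 93/8  ,  98 ] 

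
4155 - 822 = 3333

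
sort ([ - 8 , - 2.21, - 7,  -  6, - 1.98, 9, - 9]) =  [ - 9, - 8, -7,-6,  -  2.21,-1.98,9] 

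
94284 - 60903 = 33381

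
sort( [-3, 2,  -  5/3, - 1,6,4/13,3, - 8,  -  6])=[  -  8, - 6,-3,  -  5/3, - 1 , 4/13, 2,3,6 ]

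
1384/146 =9 + 35/73 = 9.48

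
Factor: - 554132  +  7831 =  - 546301  =  - 7^2 * 11149^1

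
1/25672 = 1/25672= 0.00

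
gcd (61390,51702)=14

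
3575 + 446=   4021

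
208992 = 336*622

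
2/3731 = 2/3731=0.00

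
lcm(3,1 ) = 3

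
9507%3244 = 3019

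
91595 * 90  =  8243550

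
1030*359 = 369770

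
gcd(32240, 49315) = 5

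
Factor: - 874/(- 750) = 437/375 = 3^(  -  1)*5^(-3 )*19^1*23^1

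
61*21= 1281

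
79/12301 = 79/12301= 0.01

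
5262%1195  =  482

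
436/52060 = 109/13015 = 0.01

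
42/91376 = 21/45688 = 0.00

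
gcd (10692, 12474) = 1782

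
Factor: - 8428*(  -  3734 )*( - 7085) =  - 222966026920 = - 2^3*5^1* 7^2*13^1 * 43^1 * 109^1*1867^1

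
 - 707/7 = -101 = - 101.00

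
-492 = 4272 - 4764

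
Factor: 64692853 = 19^1 * 3404887^1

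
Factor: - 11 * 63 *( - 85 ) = 58905 = 3^2*5^1*7^1*11^1* 17^1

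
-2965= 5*( - 593)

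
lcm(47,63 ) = 2961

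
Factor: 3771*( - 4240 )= - 2^4 * 3^2*5^1*53^1*419^1 = -15989040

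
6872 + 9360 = 16232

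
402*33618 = 13514436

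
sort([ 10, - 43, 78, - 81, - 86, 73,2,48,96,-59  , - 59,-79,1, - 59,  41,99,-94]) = [-94, - 86,-81,  -  79 , - 59,-59  , - 59, - 43, 1 , 2, 10,  41,  48,73,78,96,  99 ] 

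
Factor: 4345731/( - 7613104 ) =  - 2^( - 4)*3^4  *  13^1*31^( - 1)*4127^1*15349^(  -  1)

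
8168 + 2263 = 10431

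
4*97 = 388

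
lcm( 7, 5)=35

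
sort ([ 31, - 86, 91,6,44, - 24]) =[-86 ,-24, 6, 31, 44, 91]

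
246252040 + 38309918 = 284561958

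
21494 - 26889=- 5395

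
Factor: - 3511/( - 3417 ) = 3^ (-1 )*17^ ( - 1)*67^( - 1)*3511^1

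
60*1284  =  77040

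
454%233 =221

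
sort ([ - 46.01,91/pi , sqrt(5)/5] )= [ - 46.01,sqrt( 5) /5,91/pi ] 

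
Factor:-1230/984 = -5/4 = -2^(-2)*5^1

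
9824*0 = 0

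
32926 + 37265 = 70191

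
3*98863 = 296589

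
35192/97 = 35192/97 = 362.80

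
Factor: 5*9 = 45 = 3^2 * 5^1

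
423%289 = 134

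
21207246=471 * 45026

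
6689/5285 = 6689/5285= 1.27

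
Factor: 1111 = 11^1*101^1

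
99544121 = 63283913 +36260208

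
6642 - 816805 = -810163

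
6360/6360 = 1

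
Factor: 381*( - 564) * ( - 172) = 2^4 * 3^2 * 43^1*47^1*127^1 = 36960048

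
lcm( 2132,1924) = 78884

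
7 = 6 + 1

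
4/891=4/891 =0.00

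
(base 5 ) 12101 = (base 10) 901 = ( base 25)1B1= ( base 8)1605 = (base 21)20J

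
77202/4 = 38601/2 = 19300.50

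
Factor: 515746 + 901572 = 2^1 *7^1*67^1*1511^1 = 1417318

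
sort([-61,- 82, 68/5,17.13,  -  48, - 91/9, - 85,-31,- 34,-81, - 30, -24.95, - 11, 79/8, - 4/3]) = [ - 85,-82, - 81, - 61, -48, - 34, - 31, - 30 , - 24.95, - 11,-91/9, - 4/3, 79/8,68/5,17.13 ] 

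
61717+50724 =112441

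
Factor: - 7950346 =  - 2^1*3975173^1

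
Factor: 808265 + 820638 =233^1*6991^1 = 1628903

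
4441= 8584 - 4143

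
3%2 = 1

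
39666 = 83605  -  43939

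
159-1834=  -  1675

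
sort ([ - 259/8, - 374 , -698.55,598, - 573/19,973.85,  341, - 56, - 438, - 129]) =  [ - 698.55, -438,  -  374, - 129,-56, - 259/8,-573/19,341,598,973.85]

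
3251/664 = 4 + 595/664 = 4.90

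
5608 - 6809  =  - 1201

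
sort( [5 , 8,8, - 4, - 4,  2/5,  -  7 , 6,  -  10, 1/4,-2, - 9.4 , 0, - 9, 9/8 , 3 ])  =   [ - 10, - 9.4,-9, - 7, -4, - 4, - 2, 0,1/4 , 2/5, 9/8,3 , 5, 6,  8,8 ] 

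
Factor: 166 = 2^1*83^1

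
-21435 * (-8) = 171480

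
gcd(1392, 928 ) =464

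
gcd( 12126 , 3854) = 94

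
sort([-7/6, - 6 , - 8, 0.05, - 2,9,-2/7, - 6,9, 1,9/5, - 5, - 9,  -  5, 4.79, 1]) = [ - 9, - 8, - 6, - 6, - 5, - 5,  -  2, - 7/6,  -  2/7,0.05 , 1,1, 9/5,4.79 , 9,9] 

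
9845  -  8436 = 1409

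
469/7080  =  469/7080 = 0.07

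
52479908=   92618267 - 40138359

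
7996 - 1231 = 6765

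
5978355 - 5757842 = 220513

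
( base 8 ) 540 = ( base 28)CG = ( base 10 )352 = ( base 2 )101100000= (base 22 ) G0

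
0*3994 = 0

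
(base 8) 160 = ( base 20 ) 5c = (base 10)112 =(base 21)57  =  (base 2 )1110000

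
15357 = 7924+7433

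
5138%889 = 693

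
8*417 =3336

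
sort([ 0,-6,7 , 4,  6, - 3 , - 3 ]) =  [ - 6, -3,-3,0 , 4,6 , 7]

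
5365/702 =5365/702 = 7.64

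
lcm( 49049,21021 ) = 147147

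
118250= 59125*2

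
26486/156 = 169  +  61/78 = 169.78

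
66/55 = 6/5 = 1.20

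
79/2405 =79/2405 = 0.03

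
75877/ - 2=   - 37939 +1/2= - 37938.50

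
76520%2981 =1995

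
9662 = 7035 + 2627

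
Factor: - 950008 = -2^3*118751^1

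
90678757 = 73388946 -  - 17289811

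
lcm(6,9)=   18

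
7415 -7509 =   -  94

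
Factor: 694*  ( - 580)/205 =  - 2^3*29^1*41^ ( - 1)*347^1 = - 80504/41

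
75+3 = 78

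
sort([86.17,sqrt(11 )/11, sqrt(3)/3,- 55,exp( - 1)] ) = [ - 55, sqrt(11)/11, exp(-1), sqrt(3)/3,  86.17]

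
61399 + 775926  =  837325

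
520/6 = 86+2/3 = 86.67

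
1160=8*145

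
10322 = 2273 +8049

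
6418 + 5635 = 12053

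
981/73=13 + 32/73= 13.44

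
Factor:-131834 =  - 2^1 * 29^1*2273^1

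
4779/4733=4779/4733= 1.01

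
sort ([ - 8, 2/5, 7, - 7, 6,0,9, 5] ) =[ - 8, - 7,0,2/5, 5,6,7, 9] 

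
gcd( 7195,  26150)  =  5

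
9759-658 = 9101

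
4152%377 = 5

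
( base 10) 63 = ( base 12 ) 53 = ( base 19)36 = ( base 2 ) 111111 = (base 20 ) 33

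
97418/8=48709/4 = 12177.25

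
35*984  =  34440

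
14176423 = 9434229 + 4742194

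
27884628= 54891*508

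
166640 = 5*33328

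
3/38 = 3/38 = 0.08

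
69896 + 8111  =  78007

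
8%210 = 8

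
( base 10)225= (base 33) 6r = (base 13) 144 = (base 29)7M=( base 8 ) 341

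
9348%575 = 148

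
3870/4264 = 1935/2132= 0.91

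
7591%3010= 1571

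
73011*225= 16427475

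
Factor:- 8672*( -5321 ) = 46143712 = 2^5*17^1*271^1*313^1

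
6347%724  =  555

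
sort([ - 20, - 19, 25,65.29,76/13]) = [ - 20, - 19,76/13,25,65.29]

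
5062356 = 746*6786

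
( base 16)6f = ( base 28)3r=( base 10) 111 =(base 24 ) 4f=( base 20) 5b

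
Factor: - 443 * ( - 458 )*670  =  135938980 =2^2 * 5^1 * 67^1 * 229^1*443^1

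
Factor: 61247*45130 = 2^1*5^1*73^1*839^1*4513^1 = 2764077110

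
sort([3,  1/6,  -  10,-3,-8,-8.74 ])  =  [ - 10,-8.74,  -  8,-3, 1/6,3] 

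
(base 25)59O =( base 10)3374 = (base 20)88E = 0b110100101110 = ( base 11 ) 2598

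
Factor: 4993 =4993^1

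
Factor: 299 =13^1*23^1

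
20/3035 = 4/607 = 0.01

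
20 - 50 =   -  30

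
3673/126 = 29 +19/126= 29.15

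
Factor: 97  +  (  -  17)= 2^4*5^1 =80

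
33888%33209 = 679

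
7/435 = 7/435 = 0.02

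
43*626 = 26918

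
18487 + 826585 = 845072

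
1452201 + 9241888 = 10694089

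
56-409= -353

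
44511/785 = 56 + 551/785= 56.70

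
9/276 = 3/92  =  0.03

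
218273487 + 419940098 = 638213585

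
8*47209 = 377672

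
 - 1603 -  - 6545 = 4942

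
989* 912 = 901968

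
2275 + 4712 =6987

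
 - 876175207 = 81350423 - 957525630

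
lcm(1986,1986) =1986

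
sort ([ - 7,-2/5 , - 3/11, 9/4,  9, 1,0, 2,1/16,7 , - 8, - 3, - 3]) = [ - 8, - 7, - 3,-3, - 2/5, - 3/11, 0, 1/16, 1, 2, 9/4, 7, 9 ]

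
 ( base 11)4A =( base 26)22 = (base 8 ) 66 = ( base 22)2A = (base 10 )54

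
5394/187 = 28+158/187 = 28.84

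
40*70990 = 2839600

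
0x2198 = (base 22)HGK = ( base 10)8600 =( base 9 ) 12715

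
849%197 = 61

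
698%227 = 17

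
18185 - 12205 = 5980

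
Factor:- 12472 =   -  2^3*1559^1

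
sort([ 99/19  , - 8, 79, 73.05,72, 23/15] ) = [ - 8,23/15, 99/19,72,73.05,79 ]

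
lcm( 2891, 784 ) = 46256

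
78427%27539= 23349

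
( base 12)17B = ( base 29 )87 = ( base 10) 239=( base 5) 1424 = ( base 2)11101111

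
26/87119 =26/87119= 0.00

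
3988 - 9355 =  -  5367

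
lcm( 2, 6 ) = 6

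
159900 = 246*650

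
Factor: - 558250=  - 2^1*5^3 *7^1*11^1*29^1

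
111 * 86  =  9546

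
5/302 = 5/302  =  0.02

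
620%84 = 32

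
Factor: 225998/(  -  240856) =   -  2^(-2)*7^ ( - 1 ) * 11^( - 1)*17^2=-289/308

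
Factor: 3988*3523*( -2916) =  - 2^4*3^6*13^1*271^1*997^1 = -40968995184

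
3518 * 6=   21108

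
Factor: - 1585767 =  - 3^1*79^1*6691^1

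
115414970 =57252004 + 58162966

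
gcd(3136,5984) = 32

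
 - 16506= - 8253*2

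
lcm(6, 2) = 6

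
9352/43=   9352/43  =  217.49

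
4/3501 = 4/3501 = 0.00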